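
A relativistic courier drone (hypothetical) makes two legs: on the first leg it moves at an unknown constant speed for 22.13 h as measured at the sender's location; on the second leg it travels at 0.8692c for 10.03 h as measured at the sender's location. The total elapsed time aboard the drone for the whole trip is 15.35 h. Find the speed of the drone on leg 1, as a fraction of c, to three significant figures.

Leg 1: speed unknown; τ_1 = 22.13/γ_1.
Leg 2: γ = 1/√(1 − 0.8692²) = 1/√0.2445 = 2.022; τ_2 = 10.03/2.022 = 4.959 h.
Total proper time: τ_1 + 4.959 = 15.35, so τ_1 = 15.35 − 4.959 = 10.39 h.
γ_1 = 22.13/10.39 = 2.130; β = √(1 − 1/γ²) = √0.7795.

β = 0.883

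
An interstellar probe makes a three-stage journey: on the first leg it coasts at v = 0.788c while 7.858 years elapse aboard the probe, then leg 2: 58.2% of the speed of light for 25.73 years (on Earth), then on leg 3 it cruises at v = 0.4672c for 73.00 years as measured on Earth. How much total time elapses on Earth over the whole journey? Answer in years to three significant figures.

Δt = 111 years

Leg 1: γ = 1/√(1 − 0.788²) = 1/√0.3791 = 1.624; Δt_1 = 1.624 × 7.858 = 12.76 years.
Leg 2: 25.73 years is already measured on Earth.
Leg 3: 73.00 years is already measured on Earth.
Total: 12.76 + 25.73 + 73.00 years.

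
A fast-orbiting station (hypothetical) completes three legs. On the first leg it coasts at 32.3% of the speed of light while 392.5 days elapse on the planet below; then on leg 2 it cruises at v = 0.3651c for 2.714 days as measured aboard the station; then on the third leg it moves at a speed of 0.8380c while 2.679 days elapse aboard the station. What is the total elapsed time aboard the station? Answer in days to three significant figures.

Leg 1: β = 0.323; γ = 1/√(1 − 0.323²) = 1/√0.8957 = 1.057; τ_1 = 392.5/1.057 = 371.5 days.
Leg 2: 2.714 days is already measured aboard the station.
Leg 3: 2.679 days is already measured aboard the station.
Total: 371.5 + 2.714 + 2.679 days.

τ = 377 days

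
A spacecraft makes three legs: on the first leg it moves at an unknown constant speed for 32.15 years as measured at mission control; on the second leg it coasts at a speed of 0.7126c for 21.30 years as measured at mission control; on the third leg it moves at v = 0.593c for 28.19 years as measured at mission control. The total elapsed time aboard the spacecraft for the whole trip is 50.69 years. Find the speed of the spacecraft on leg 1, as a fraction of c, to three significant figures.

Leg 1: speed unknown; τ_1 = 32.15/γ_1.
Leg 2: γ = 1/√(1 − 0.7126²) = 1/√0.4922 = 1.425; τ_2 = 21.30/1.425 = 14.94 years.
Leg 3: γ = 1/√(1 − 0.593²) = 1/√0.6484 = 1.242; τ_3 = 28.19/1.242 = 22.70 years.
Total proper time: τ_1 + 14.94 + 22.70 = 50.69, so τ_1 = 50.69 − 37.64 = 13.05 years.
γ_1 = 32.15/13.05 = 2.464; β = √(1 − 1/γ²) = √0.8353.

β = 0.914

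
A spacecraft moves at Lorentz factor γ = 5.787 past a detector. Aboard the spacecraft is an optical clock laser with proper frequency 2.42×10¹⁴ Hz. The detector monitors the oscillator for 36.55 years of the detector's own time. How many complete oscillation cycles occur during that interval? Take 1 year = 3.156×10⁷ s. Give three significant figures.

γ = 5.787
During 36.55 years of lab time, the oscillator's proper time advances by τ = Δt/γ = 36.55/5.787 = 6.316 years = 1.993×10⁸ s.
N = f × τ = 2.42×10¹⁴ × 1.993×10⁸ = 4.824×10²².

N = 4.82×10²²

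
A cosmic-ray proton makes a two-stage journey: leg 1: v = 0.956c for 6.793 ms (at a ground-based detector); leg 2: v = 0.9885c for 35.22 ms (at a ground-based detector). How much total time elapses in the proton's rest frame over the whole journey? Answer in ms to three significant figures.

Leg 1: γ = 1/√(1 − 0.956²) = 1/√0.08606 = 3.409; τ_1 = 6.793/3.409 = 1.993 ms.
Leg 2: γ = 1/√(1 − 0.9885²) = 1/√0.02287 = 6.613; τ_2 = 35.22/6.613 = 5.326 ms.
Total: 1.993 + 5.326 ms.

τ = 7.32 ms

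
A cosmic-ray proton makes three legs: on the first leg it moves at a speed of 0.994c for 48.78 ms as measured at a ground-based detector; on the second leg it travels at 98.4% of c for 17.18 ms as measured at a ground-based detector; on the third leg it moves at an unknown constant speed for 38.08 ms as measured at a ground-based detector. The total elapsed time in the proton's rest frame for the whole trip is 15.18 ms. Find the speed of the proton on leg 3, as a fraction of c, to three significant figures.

β = 0.984

Leg 1: γ = 1/√(1 − 0.994²) = 1/√0.01196 = 9.142; τ_1 = 48.78/9.142 = 5.336 ms.
Leg 2: β = 0.984; γ = 1/√(1 − 0.984²) = 1/√0.03174 = 5.613; τ_2 = 17.18/5.613 = 3.061 ms.
Leg 3: speed unknown; τ_3 = 38.08/γ_3.
Total proper time: 5.336 + 3.061 + τ_3 = 15.18, so τ_3 = 15.18 − 8.396 = 6.784 ms.
γ_3 = 38.08/6.784 = 5.614; β = √(1 − 1/γ²) = √0.9683.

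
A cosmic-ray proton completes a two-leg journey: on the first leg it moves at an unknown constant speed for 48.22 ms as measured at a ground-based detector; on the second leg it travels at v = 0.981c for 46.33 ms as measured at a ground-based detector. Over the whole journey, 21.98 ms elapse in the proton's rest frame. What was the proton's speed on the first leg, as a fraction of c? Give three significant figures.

Leg 1: speed unknown; τ_1 = 48.22/γ_1.
Leg 2: γ = 1/√(1 − 0.981²) = 1/√0.03764 = 5.154; τ_2 = 46.33/5.154 = 8.988 ms.
Total proper time: τ_1 + 8.988 = 21.98, so τ_1 = 21.98 − 8.988 = 12.99 ms.
γ_1 = 48.22/12.99 = 3.712; β = √(1 − 1/γ²) = √0.9274.

β = 0.963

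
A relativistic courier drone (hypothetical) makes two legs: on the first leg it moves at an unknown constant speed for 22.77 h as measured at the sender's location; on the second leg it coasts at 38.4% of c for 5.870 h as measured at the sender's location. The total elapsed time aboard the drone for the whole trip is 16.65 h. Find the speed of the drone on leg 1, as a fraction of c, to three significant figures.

Leg 1: speed unknown; τ_1 = 22.77/γ_1.
Leg 2: β = 0.384; γ = 1/√(1 − 0.384²) = 1/√0.8525 = 1.083; τ_2 = 5.870/1.083 = 5.420 h.
Total proper time: τ_1 + 5.420 = 16.65, so τ_1 = 16.65 − 5.420 = 11.23 h.
γ_1 = 22.77/11.23 = 2.028; β = √(1 − 1/γ²) = √0.7568.

β = 0.870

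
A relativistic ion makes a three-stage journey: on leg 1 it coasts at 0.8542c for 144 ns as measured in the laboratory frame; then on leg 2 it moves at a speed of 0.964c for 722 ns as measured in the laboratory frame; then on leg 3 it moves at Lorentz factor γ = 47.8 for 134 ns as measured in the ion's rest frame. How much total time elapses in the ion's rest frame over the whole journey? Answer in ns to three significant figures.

τ = 401 ns

Leg 1: γ = 1/√(1 − 0.8542²) = 1/√0.2703 = 1.923; τ_1 = 144/1.923 = 74.87 ns.
Leg 2: γ = 1/√(1 − 0.964²) = 1/√0.07070 = 3.761; τ_2 = 722/3.761 = 192.0 ns.
Leg 3: 134 ns is already measured in the ion's rest frame.
Total: 74.87 + 192.0 + 134.0 ns.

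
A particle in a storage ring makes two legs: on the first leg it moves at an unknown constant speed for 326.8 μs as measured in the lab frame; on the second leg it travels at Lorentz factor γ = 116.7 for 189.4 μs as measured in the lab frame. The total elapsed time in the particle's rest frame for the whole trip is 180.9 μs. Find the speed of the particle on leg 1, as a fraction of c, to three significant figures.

Leg 1: speed unknown; τ_1 = 326.8/γ_1.
Leg 2: γ = 116.7; τ_2 = 189.4/116.7 = 1.623 μs.
Total proper time: τ_1 + 1.623 = 180.9, so τ_1 = 180.9 − 1.623 = 179.3 μs.
γ_1 = 326.8/179.3 = 1.823; β = √(1 − 1/γ²) = √0.6991.

β = 0.836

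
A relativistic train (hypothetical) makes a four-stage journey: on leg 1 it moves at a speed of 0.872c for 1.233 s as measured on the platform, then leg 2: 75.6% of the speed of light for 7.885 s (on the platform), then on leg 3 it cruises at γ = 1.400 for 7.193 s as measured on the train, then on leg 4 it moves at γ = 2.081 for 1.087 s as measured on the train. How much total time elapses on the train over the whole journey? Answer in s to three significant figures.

Leg 1: γ = 1/√(1 − 0.872²) = 1/√0.2396 = 2.043; τ_1 = 1.233/2.043 = 0.6036 s.
Leg 2: β = 0.756; γ = 1/√(1 − 0.756²) = 1/√0.4285 = 1.528; τ_2 = 7.885/1.528 = 5.161 s.
Leg 3: 7.193 s is already measured on the train.
Leg 4: 1.087 s is already measured on the train.
Total: 0.6036 + 5.161 + 7.193 + 1.087 s.

τ = 14.0 s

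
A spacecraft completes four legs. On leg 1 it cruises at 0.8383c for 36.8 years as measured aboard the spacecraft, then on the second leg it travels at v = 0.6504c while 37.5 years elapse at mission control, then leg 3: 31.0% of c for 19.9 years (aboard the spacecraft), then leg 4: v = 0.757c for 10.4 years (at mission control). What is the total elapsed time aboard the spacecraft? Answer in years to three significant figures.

τ = 92.0 years

Leg 1: 36.8 years is already measured aboard the spacecraft.
Leg 2: γ = 1/√(1 − 0.6504²) = 1/√0.5770 = 1.316; τ_2 = 37.5/1.316 = 28.48 years.
Leg 3: 19.9 years is already measured aboard the spacecraft.
Leg 4: γ = 1/√(1 − 0.757²) = 1/√0.4270 = 1.530; τ_4 = 10.4/1.530 = 6.796 years.
Total: 36.80 + 28.48 + 19.90 + 6.796 years.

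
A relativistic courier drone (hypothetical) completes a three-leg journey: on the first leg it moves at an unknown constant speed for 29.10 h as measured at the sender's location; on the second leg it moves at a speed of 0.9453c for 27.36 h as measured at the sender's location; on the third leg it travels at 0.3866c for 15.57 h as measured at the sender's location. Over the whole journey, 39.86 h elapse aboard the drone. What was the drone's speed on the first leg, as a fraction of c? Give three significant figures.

β = 0.822

Leg 1: speed unknown; τ_1 = 29.10/γ_1.
Leg 2: γ = 1/√(1 − 0.9453²) = 1/√0.1064 = 3.066; τ_2 = 27.36/3.066 = 8.925 h.
Leg 3: γ = 1/√(1 − 0.3866²) = 1/√0.8505 = 1.084; τ_3 = 15.57/1.084 = 14.36 h.
Total proper time: τ_1 + 8.925 + 14.36 = 39.86, so τ_1 = 39.86 − 23.28 = 16.58 h.
γ_1 = 29.10/16.58 = 1.756; β = √(1 − 1/γ²) = √0.6755.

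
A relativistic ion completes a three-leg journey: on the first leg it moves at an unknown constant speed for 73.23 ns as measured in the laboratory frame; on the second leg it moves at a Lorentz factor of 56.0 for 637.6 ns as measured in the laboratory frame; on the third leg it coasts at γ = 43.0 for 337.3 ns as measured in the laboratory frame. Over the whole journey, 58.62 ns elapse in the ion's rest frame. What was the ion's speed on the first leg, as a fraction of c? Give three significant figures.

β = 0.843

Leg 1: speed unknown; τ_1 = 73.23/γ_1.
Leg 2: γ = 56.0; τ_2 = 637.6/56.00 = 11.39 ns.
Leg 3: γ = 43.0; τ_3 = 337.3/43.00 = 7.844 ns.
Total proper time: τ_1 + 11.39 + 7.844 = 58.62, so τ_1 = 58.62 − 19.23 = 39.39 ns.
γ_1 = 73.23/39.39 = 1.859; β = √(1 − 1/γ²) = √0.7107.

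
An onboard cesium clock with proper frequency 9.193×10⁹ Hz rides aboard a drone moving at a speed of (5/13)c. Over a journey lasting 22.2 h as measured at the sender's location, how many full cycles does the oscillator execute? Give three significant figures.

N = 6.78×10¹⁴

γ = 1/√(1 − (5/13)²) = 13/12 ≈ 1.083
The oscillator's own cycle count is N = f × τ where τ is the proper time aboard the drone. τ = Δt/γ = 22.2/1.083 = 20.49 h = 7.377×10⁴ s.
N = 9.193×10⁹ × 7.377×10⁴ = 6.782×10¹⁴.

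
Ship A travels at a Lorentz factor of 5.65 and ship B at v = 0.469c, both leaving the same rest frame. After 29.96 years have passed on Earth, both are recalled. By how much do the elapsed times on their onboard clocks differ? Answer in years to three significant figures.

A: γ = 5.65; τ_A = 29.96/5.650 = 5.303 years.
B: γ = 1/√(1 − 0.469²) = 1/√0.7800 = 1.132; τ_B = 29.96/1.132 = 26.46 years.

|τ_A − τ_B| = 21.2 years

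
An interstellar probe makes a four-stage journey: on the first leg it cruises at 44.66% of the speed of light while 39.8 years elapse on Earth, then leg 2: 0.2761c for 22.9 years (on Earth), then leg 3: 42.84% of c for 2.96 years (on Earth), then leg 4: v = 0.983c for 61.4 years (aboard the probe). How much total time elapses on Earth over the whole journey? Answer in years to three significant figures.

Δt = 400 years

Leg 1: 39.8 years is already measured on Earth.
Leg 2: 22.9 years is already measured on Earth.
Leg 3: 2.96 years is already measured on Earth.
Leg 4: γ = 1/√(1 − 0.983²) = 1/√0.03371 = 5.446; Δt_4 = 5.446 × 61.4 = 334.4 years.
Total: 39.80 + 22.90 + 2.960 + 334.4 years.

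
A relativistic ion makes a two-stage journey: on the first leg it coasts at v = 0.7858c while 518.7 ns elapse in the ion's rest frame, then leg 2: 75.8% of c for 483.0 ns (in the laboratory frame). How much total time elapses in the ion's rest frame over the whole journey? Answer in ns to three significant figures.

τ = 834 ns

Leg 1: 518.7 ns is already measured in the ion's rest frame.
Leg 2: β = 0.758; γ = 1/√(1 − 0.758²) = 1/√0.4254 = 1.533; τ_2 = 483.0/1.533 = 315.0 ns.
Total: 518.7 + 315.0 ns.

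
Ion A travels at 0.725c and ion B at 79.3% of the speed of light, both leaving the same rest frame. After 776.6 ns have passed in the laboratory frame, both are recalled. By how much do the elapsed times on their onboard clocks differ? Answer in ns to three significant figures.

|τ_A − τ_B| = 61.8 ns

A: γ = 1/√(1 − 0.725²) = 1/√0.4744 = 1.452; τ_A = 776.6/1.452 = 534.9 ns.
B: β = 0.793; γ = 1/√(1 − 0.793²) = 1/√0.3712 = 1.641; τ_B = 776.6/1.641 = 473.1 ns.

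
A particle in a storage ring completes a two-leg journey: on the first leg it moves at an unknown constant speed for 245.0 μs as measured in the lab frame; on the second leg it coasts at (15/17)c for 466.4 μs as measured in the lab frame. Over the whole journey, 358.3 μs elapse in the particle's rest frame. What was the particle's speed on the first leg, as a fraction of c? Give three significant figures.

β = 0.824

Leg 1: speed unknown; τ_1 = 245.0/γ_1.
Leg 2: γ = 1/√(1 − (15/17)²) = 17/8 = 2.125; τ_2 = 466.4/2.125 = 219.5 μs.
Total proper time: τ_1 + 219.5 = 358.3, so τ_1 = 358.3 − 219.5 = 138.8 μs.
γ_1 = 245.0/138.8 = 1.765; β = √(1 − 1/γ²) = √0.6790.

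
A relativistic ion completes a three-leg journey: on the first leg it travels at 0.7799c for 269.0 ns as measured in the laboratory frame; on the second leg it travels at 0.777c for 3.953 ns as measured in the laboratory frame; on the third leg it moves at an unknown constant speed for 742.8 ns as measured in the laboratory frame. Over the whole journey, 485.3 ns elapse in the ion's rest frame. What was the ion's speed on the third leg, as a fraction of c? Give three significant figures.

β = 0.906

Leg 1: γ = 1/√(1 − 0.7799²) = 1/√0.3918 = 1.598; τ_1 = 269.0/1.598 = 168.4 ns.
Leg 2: γ = 1/√(1 − 0.777²) = 1/√0.3963 = 1.589; τ_2 = 3.953/1.589 = 2.488 ns.
Leg 3: speed unknown; τ_3 = 742.8/γ_3.
Total proper time: 168.4 + 2.488 + τ_3 = 485.3, so τ_3 = 485.3 − 170.9 = 314.4 ns.
γ_3 = 742.8/314.4 = 2.362; β = √(1 − 1/γ²) = √0.8208.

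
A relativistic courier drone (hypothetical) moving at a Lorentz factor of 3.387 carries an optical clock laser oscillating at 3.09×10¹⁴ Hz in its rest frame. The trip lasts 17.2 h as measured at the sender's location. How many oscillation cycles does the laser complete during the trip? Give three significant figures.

γ = 3.387
The oscillator's own cycle count is N = f × τ where τ is the proper time aboard the drone. τ = Δt/γ = 17.2/3.387 = 5.078 h = 1.828×10⁴ s.
N = 3.09×10¹⁴ × 1.828×10⁴ = 5.649×10¹⁸.

N = 5.65×10¹⁸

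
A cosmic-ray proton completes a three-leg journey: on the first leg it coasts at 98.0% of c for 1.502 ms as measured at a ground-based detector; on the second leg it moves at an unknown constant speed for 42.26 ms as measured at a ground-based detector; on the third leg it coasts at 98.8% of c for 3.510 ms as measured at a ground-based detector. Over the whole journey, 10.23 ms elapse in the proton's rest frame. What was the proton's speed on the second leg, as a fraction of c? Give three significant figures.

Leg 1: β = 0.980; γ = 1/√(1 − 0.980²) = 1/√0.03960 = 5.025; τ_1 = 1.502/5.025 = 0.2989 ms.
Leg 2: speed unknown; τ_2 = 42.26/γ_2.
Leg 3: β = 0.988; γ = 1/√(1 − 0.988²) = 1/√0.02386 = 6.474; τ_3 = 3.510/6.474 = 0.5421 ms.
Total proper time: 0.2989 + τ_2 + 0.5421 = 10.23, so τ_2 = 10.23 − 0.8410 = 9.389 ms.
γ_2 = 42.26/9.389 = 4.501; β = √(1 − 1/γ²) = √0.9506.

β = 0.975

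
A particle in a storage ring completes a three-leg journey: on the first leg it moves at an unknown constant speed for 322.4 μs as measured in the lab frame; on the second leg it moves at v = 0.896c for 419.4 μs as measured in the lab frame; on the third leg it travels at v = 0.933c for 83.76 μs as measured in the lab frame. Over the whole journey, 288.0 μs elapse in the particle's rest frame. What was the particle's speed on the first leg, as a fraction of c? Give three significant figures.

β = 0.975

Leg 1: speed unknown; τ_1 = 322.4/γ_1.
Leg 2: γ = 1/√(1 − 0.896²) = 1/√0.1972 = 2.252; τ_2 = 419.4/2.252 = 186.2 μs.
Leg 3: γ = 1/√(1 − 0.933²) = 1/√0.1295 = 2.779; τ_3 = 83.76/2.779 = 30.14 μs.
Total proper time: τ_1 + 186.2 + 30.14 = 288.0, so τ_1 = 288.0 − 216.4 = 71.62 μs.
γ_1 = 322.4/71.62 = 4.502; β = √(1 − 1/γ²) = √0.9507.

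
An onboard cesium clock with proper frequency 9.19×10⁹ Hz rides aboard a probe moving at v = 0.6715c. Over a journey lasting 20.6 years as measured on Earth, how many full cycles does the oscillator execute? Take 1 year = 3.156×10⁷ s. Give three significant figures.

N = 4.43×10¹⁸

γ = 1/√(1 − 0.6715²) = 1/√0.5491 = 1.350
The oscillator's own cycle count is N = f × τ where τ is the proper time aboard the probe. τ = Δt/γ = 20.6/1.350 = 15.26 years = 4.818×10⁸ s.
N = 9.19×10⁹ × 4.818×10⁸ = 4.427×10¹⁸.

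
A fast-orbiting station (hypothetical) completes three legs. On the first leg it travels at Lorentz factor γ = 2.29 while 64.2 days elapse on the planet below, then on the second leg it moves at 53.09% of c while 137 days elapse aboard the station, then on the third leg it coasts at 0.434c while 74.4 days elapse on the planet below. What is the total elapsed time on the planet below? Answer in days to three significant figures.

Δt = 300 days

Leg 1: 64.2 days is already measured on the planet below.
Leg 2: β = 0.5309; γ = 1/√(1 − 0.5309²) = 1/√0.7181 = 1.180; Δt_2 = 1.180 × 137 = 161.7 days.
Leg 3: 74.4 days is already measured on the planet below.
Total: 64.20 + 161.7 + 74.40 days.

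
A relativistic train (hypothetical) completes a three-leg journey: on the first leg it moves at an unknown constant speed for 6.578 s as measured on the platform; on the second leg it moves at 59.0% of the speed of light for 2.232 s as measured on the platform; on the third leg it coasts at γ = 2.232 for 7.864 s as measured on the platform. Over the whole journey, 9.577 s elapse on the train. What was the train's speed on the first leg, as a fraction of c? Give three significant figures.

Leg 1: speed unknown; τ_1 = 6.578/γ_1.
Leg 2: β = 0.590; γ = 1/√(1 − 0.590²) = 1/√0.6519 = 1.239; τ_2 = 2.232/1.239 = 1.802 s.
Leg 3: γ = 2.232; τ_3 = 7.864/2.232 = 3.523 s.
Total proper time: τ_1 + 1.802 + 3.523 = 9.577, so τ_1 = 9.577 − 5.325 = 4.252 s.
γ_1 = 6.578/4.252 = 1.547; β = √(1 − 1/γ²) = √0.5823.

β = 0.763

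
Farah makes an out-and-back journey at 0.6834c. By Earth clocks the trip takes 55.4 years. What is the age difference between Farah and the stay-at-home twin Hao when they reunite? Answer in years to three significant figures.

γ = 1/√(1 − 0.6834²) = 1/√0.5330 = 1.370
Farah's elapsed proper time: τ = 55.4/1.370 = 40.44 years.
Age gap = Δt − τ = 55.4 − 40.44 years.

Δt − τ = 15.0 years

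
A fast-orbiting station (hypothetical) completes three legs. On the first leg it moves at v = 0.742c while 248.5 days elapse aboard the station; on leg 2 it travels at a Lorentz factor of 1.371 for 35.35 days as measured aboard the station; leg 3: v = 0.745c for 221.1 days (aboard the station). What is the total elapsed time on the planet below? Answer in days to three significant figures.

Leg 1: γ = 1/√(1 − 0.742²) = 1/√0.4494 = 1.492; Δt_1 = 1.492 × 248.5 = 370.7 days.
Leg 2: γ = 1.371; Δt_2 = 1.371 × 35.35 = 48.46 days.
Leg 3: γ = 1/√(1 − 0.745²) = 1/√0.4450 = 1.499; Δt_3 = 1.499 × 221.1 = 331.5 days.
Total: 370.7 + 48.46 + 331.5 days.

Δt = 751 days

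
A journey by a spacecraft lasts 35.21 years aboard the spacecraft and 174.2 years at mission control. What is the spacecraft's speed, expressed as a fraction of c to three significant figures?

β = 0.979

The proper time is measured aboard the spacecraft (both events occur at the spacecraft's location); Δt is measured at mission control. γ = Δt/τ = 174.2/35.21 = 4.947.
β = √(1 − 1/γ²) = √(1 − 0.04085) = √0.9591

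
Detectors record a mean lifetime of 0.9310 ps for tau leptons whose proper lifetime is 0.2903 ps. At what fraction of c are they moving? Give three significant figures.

γ = Δt/τ₀ = 0.9310/0.2903 = 3.207
β = √(1 − 1/γ²) = √(1 − 0.09723) = √0.9028

v = 0.950c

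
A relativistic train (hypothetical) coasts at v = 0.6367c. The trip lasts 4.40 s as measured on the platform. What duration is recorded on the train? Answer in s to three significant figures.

τ = 3.39 s

γ = 1/√(1 − 0.6367²) = 1/√0.5946 = 1.297
The interval measured on the platform is the dilated one; the clock on the train measures the proper time τ = Δt/γ = 4.40/1.297 s.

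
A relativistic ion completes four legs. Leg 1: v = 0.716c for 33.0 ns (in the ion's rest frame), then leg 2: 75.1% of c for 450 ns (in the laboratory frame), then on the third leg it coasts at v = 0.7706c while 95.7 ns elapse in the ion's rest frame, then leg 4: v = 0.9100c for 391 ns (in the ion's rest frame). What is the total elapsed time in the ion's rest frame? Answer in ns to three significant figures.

Leg 1: 33.0 ns is already measured in the ion's rest frame.
Leg 2: β = 0.751; γ = 1/√(1 − 0.751²) = 1/√0.4360 = 1.514; τ_2 = 450/1.514 = 297.1 ns.
Leg 3: 95.7 ns is already measured in the ion's rest frame.
Leg 4: 391 ns is already measured in the ion's rest frame.
Total: 33.00 + 297.1 + 95.70 + 391.0 ns.

τ = 817 ns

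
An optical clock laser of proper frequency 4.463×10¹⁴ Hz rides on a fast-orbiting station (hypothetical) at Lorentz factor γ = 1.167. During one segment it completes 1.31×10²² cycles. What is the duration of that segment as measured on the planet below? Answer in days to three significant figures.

Δt = 396 days

γ = 1.167
Proper time for N cycles: τ = N/f = 1.31×10²²/(4.463×10¹⁴) = 2.935×10⁷ s = 339.7 days.
Lab-frame duration Δt = γτ = 1.167 × 339.7 = 396.5 days.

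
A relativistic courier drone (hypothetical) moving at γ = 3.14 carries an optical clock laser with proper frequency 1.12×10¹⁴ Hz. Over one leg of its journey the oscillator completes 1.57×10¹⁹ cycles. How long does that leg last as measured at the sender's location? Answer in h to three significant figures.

γ = 3.14
Proper time for N cycles: τ = N/f = 1.57×10¹⁹/(1.12×10¹⁴) = 1.402×10⁵ s = 38.94 h.
Lab-frame duration Δt = γτ = 3.140 × 38.94 = 122.3 h.

Δt = 122 h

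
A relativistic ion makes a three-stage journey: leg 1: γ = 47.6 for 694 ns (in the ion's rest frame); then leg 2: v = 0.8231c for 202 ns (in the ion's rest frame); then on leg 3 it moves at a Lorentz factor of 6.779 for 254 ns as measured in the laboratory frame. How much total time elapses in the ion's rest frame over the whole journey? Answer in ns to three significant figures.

τ = 933 ns

Leg 1: 694 ns is already measured in the ion's rest frame.
Leg 2: 202 ns is already measured in the ion's rest frame.
Leg 3: γ = 6.779; τ_3 = 254/6.779 = 37.47 ns.
Total: 694.0 + 202.0 + 37.47 ns.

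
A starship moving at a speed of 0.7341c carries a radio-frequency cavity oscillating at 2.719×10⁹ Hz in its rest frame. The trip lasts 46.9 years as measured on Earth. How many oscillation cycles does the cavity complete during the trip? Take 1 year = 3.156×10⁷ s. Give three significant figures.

γ = 1/√(1 − 0.7341²) = 1/√0.4611 = 1.473
The oscillator's own cycle count is N = f × τ where τ is the proper time on the ship. τ = Δt/γ = 46.9/1.473 = 31.85 years = 1.005×10⁹ s.
N = 2.719×10⁹ × 1.005×10⁹ = 2.733×10¹⁸.

N = 2.73×10¹⁸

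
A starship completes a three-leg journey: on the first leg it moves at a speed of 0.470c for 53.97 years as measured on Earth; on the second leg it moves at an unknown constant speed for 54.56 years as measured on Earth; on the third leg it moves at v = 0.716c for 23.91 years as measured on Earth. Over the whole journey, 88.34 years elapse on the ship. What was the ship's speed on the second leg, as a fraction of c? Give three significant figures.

Leg 1: γ = 1/√(1 − 0.470²) = 1/√0.7791 = 1.133; τ_1 = 53.97/1.133 = 47.64 years.
Leg 2: speed unknown; τ_2 = 54.56/γ_2.
Leg 3: γ = 1/√(1 − 0.716²) = 1/√0.4873 = 1.432; τ_3 = 23.91/1.432 = 16.69 years.
Total proper time: 47.64 + τ_2 + 16.69 = 88.34, so τ_2 = 88.34 − 64.33 = 24.01 years.
γ_2 = 54.56/24.01 = 2.272; β = √(1 − 1/γ²) = √0.8063.

β = 0.898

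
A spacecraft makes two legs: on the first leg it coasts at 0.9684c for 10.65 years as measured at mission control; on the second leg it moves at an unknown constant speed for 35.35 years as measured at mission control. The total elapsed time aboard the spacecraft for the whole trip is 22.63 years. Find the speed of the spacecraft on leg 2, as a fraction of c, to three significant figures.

β = 0.825

Leg 1: γ = 1/√(1 − 0.9684²) = 1/√0.06220 = 4.010; τ_1 = 10.65/4.010 = 2.656 years.
Leg 2: speed unknown; τ_2 = 35.35/γ_2.
Total proper time: 2.656 + τ_2 = 22.63, so τ_2 = 22.63 − 2.656 = 19.97 years.
γ_2 = 35.35/19.97 = 1.770; β = √(1 − 1/γ²) = √0.6807.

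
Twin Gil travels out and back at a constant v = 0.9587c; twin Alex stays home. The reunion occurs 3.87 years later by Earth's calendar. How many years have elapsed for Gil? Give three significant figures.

τ = 1.10 years

γ = 1/√(1 − 0.9587²) = 1/√0.08089 = 3.516
Gil's clock measures proper time along the trip: τ = Δt/γ = 3.87/3.516 years.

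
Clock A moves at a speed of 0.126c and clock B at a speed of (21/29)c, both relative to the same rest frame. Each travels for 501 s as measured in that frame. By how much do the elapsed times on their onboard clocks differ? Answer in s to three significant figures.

A: γ = 1/√(1 − 0.126²) = 1/√0.9841 = 1.008; τ_A = 501/1.008 = 497.0 s.
B: γ = 1/√(1 − (21/29)²) = 29/20 = 1.450; τ_B = 501/1.450 = 345.5 s.

|τ_A − τ_B| = 151 s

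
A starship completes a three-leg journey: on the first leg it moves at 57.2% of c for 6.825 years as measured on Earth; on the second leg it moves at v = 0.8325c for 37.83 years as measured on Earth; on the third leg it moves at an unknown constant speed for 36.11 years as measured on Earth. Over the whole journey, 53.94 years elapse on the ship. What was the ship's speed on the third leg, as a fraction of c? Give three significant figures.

Leg 1: β = 0.572; γ = 1/√(1 − 0.572²) = 1/√0.6728 = 1.219; τ_1 = 6.825/1.219 = 5.598 years.
Leg 2: γ = 1/√(1 − 0.8325²) = 1/√0.3069 = 1.805; τ_2 = 37.83/1.805 = 20.96 years.
Leg 3: speed unknown; τ_3 = 36.11/γ_3.
Total proper time: 5.598 + 20.96 + τ_3 = 53.94, so τ_3 = 53.94 − 26.56 = 27.38 years.
γ_3 = 36.11/27.38 = 1.319; β = √(1 − 1/γ²) = √0.4249.

β = 0.652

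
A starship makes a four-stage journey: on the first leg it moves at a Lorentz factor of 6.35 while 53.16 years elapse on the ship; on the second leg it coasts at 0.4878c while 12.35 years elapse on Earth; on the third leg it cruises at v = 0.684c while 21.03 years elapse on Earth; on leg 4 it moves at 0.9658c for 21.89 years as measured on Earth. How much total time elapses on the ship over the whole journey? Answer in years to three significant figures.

τ = 85.0 years

Leg 1: 53.16 years is already measured on the ship.
Leg 2: γ = 1/√(1 − 0.4878²) = 1/√0.7621 = 1.146; τ_2 = 12.35/1.146 = 10.78 years.
Leg 3: γ = 1/√(1 − 0.684²) = 1/√0.5321 = 1.371; τ_3 = 21.03/1.371 = 15.34 years.
Leg 4: γ = 1/√(1 − 0.9658²) = 1/√0.06723 = 3.857; τ_4 = 21.89/3.857 = 5.676 years.
Total: 53.16 + 10.78 + 15.34 + 5.676 years.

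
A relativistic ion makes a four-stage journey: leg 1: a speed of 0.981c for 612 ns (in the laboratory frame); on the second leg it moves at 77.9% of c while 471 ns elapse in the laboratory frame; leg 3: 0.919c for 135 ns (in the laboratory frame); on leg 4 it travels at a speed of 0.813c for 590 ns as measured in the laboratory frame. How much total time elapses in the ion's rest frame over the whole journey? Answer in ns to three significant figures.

Leg 1: γ = 1/√(1 − 0.981²) = 1/√0.03764 = 5.154; τ_1 = 612/5.154 = 118.7 ns.
Leg 2: β = 0.779; γ = 1/√(1 − 0.779²) = 1/√0.3932 = 1.595; τ_2 = 471/1.595 = 295.3 ns.
Leg 3: γ = 1/√(1 − 0.919²) = 1/√0.1554 = 2.536; τ_3 = 135/2.536 = 53.22 ns.
Leg 4: γ = 1/√(1 − 0.813²) = 1/√0.3390 = 1.717; τ_4 = 590/1.717 = 343.5 ns.
Total: 118.7 + 295.3 + 53.22 + 343.5 ns.

τ = 811 ns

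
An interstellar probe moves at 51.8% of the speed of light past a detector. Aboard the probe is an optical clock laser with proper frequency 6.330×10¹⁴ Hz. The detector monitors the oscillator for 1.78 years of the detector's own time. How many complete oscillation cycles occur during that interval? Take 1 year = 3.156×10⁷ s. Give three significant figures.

β = 0.518; γ = 1/√(1 − 0.518²) = 1/√0.7317 = 1.169
During 1.78 years of lab time, the oscillator's proper time advances by τ = Δt/γ = 1.78/1.169 = 1.523 years = 4.805×10⁷ s.
N = f × τ = 6.330×10¹⁴ × 4.805×10⁷ = 3.042×10²².

N = 3.04×10²²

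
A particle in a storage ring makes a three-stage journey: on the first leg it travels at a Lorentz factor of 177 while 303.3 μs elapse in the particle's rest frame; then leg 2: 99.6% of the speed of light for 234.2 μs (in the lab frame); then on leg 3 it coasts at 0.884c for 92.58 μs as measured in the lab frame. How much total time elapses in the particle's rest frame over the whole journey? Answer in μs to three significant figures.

τ = 368 μs

Leg 1: 303.3 μs is already measured in the particle's rest frame.
Leg 2: β = 0.996; γ = 1/√(1 − 0.996²) = 1/√0.007984 = 11.19; τ_2 = 234.2/11.19 = 20.93 μs.
Leg 3: γ = 1/√(1 − 0.884²) = 1/√0.2185 = 2.139; τ_3 = 92.58/2.139 = 43.28 μs.
Total: 303.3 + 20.93 + 43.28 μs.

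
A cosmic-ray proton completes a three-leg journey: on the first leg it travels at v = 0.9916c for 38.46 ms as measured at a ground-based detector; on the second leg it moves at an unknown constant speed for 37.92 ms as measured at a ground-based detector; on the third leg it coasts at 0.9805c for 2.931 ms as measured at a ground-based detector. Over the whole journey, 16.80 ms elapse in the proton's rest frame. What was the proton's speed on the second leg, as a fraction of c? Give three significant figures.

β = 0.955

Leg 1: γ = 1/√(1 − 0.9916²) = 1/√0.01673 = 7.731; τ_1 = 38.46/7.731 = 4.975 ms.
Leg 2: speed unknown; τ_2 = 37.92/γ_2.
Leg 3: γ = 1/√(1 − 0.9805²) = 1/√0.03862 = 5.089; τ_3 = 2.931/5.089 = 0.5760 ms.
Total proper time: 4.975 + τ_2 + 0.5760 = 16.80, so τ_2 = 16.80 − 5.551 = 11.25 ms.
γ_2 = 37.92/11.25 = 3.371; β = √(1 − 1/γ²) = √0.9120.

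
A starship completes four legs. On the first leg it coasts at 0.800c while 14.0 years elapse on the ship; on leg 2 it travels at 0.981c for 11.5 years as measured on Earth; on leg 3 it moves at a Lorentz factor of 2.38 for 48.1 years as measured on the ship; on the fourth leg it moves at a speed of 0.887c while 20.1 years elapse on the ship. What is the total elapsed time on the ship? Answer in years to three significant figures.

Leg 1: 14.0 years is already measured on the ship.
Leg 2: γ = 1/√(1 − 0.981²) = 1/√0.03764 = 5.154; τ_2 = 11.5/5.154 = 2.231 years.
Leg 3: 48.1 years is already measured on the ship.
Leg 4: 20.1 years is already measured on the ship.
Total: 14.00 + 2.231 + 48.10 + 20.10 years.

τ = 84.4 years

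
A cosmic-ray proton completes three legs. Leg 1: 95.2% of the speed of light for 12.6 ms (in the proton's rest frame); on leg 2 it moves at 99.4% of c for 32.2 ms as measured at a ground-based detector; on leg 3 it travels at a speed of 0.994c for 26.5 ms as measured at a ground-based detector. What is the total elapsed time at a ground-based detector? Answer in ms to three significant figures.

Leg 1: β = 0.952; γ = 1/√(1 − 0.952²) = 1/√0.09370 = 3.267; Δt_1 = 3.267 × 12.6 = 41.16 ms.
Leg 2: 32.2 ms is already measured at a ground-based detector.
Leg 3: 26.5 ms is already measured at a ground-based detector.
Total: 41.16 + 32.20 + 26.50 ms.

Δt = 99.9 ms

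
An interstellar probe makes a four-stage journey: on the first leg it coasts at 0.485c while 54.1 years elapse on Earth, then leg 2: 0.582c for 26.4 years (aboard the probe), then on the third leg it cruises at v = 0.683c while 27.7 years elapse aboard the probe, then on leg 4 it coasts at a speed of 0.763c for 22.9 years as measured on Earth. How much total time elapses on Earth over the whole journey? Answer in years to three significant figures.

Δt = 147 years

Leg 1: 54.1 years is already measured on Earth.
Leg 2: γ = 1/√(1 − 0.582²) = 1/√0.6613 = 1.230; Δt_2 = 1.230 × 26.4 = 32.46 years.
Leg 3: γ = 1/√(1 − 0.683²) = 1/√0.5335 = 1.369; Δt_3 = 1.369 × 27.7 = 37.92 years.
Leg 4: 22.9 years is already measured on Earth.
Total: 54.10 + 32.46 + 37.92 + 22.90 years.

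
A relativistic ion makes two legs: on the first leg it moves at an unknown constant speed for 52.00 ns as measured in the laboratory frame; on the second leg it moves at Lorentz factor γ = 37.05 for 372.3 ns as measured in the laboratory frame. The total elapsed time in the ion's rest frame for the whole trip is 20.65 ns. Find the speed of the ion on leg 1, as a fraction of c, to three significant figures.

Leg 1: speed unknown; τ_1 = 52.00/γ_1.
Leg 2: γ = 37.05; τ_2 = 372.3/37.05 = 10.05 ns.
Total proper time: τ_1 + 10.05 = 20.65, so τ_1 = 20.65 − 10.05 = 10.60 ns.
γ_1 = 52.00/10.60 = 4.905; β = √(1 − 1/γ²) = √0.9584.

β = 0.979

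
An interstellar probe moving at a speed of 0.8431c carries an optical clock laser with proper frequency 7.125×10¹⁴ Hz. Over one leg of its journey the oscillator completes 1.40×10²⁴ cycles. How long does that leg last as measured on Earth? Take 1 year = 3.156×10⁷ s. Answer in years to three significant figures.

Δt = 116 years

γ = 1/√(1 − 0.8431²) = 1/√0.2892 = 1.860
Proper time for N cycles: τ = N/f = 1.40×10²⁴/(7.125×10¹⁴) = 1.965×10⁹ s = 62.26 years.
Lab-frame duration Δt = γτ = 1.860 × 62.26 = 115.8 years.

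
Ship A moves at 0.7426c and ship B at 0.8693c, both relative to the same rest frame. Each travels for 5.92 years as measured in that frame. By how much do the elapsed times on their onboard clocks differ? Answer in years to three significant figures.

|τ_A − τ_B| = 1.04 years

A: γ = 1/√(1 − 0.7426²) = 1/√0.4485 = 1.493; τ_A = 5.92/1.493 = 3.965 years.
B: γ = 1/√(1 − 0.8693²) = 1/√0.2443 = 2.023; τ_B = 5.92/2.023 = 2.926 years.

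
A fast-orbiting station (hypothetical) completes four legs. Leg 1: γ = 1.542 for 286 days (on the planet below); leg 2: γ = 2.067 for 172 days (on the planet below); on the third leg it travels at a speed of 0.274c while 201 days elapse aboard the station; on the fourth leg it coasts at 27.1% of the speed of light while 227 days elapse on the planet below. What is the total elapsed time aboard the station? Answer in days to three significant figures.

τ = 688 days

Leg 1: γ = 1.542; τ_1 = 286/1.542 = 185.5 days.
Leg 2: γ = 2.067; τ_2 = 172/2.067 = 83.21 days.
Leg 3: 201 days is already measured aboard the station.
Leg 4: β = 0.271; γ = 1/√(1 − 0.271²) = 1/√0.9266 = 1.039; τ_4 = 227/1.039 = 218.5 days.
Total: 185.5 + 83.21 + 201.0 + 218.5 days.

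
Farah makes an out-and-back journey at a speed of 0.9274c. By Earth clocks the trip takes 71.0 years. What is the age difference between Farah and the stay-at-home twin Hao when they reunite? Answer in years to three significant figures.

Δt − τ = 44.4 years

γ = 1/√(1 − 0.9274²) = 1/√0.1399 = 2.673
Farah's elapsed proper time: τ = 71.0/2.673 = 26.56 years.
Age gap = Δt − τ = 71.0 − 26.56 years.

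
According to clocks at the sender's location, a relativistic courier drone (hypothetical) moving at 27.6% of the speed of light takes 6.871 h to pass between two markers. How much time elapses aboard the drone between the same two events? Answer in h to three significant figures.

τ = 6.60 h

β = 0.276; γ = 1/√(1 − 0.276²) = 1/√0.9238 = 1.040
The interval measured at the sender's location is the dilated one; the clock aboard the drone measures the proper time τ = Δt/γ = 6.871/1.040 h.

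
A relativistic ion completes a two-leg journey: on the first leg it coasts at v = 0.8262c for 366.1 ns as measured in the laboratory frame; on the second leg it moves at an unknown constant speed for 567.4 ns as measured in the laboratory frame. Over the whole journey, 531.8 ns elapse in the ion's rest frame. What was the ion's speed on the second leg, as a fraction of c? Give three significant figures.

β = 0.819

Leg 1: γ = 1/√(1 − 0.8262²) = 1/√0.3174 = 1.775; τ_1 = 366.1/1.775 = 206.3 ns.
Leg 2: speed unknown; τ_2 = 567.4/γ_2.
Total proper time: 206.3 + τ_2 = 531.8, so τ_2 = 531.8 − 206.3 = 325.5 ns.
γ_2 = 567.4/325.5 = 1.743; β = √(1 − 1/γ²) = √0.6708.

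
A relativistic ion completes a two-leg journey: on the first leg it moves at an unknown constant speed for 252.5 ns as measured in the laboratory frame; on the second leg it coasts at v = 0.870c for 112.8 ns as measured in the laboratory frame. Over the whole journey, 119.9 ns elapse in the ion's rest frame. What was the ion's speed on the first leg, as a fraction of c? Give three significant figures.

Leg 1: speed unknown; τ_1 = 252.5/γ_1.
Leg 2: γ = 1/√(1 − 0.870²) = 1/√0.2431 = 2.028; τ_2 = 112.8/2.028 = 55.62 ns.
Total proper time: τ_1 + 55.62 = 119.9, so τ_1 = 119.9 − 55.62 = 64.28 ns.
γ_1 = 252.5/64.28 = 3.928; β = √(1 − 1/γ²) = √0.9352.

β = 0.967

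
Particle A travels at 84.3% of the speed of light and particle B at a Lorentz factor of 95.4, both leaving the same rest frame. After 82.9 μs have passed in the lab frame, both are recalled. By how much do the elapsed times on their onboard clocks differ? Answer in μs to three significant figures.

A: β = 0.843; γ = 1/√(1 − 0.843²) = 1/√0.2894 = 1.859; τ_A = 82.9/1.859 = 44.59 μs.
B: γ = 95.4; τ_B = 82.9/95.40 = 0.8690 μs.

|τ_A − τ_B| = 43.7 μs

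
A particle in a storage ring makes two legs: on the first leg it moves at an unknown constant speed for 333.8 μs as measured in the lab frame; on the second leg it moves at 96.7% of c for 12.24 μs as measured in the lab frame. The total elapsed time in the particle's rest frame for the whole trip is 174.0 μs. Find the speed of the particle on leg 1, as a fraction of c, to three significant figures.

β = 0.859

Leg 1: speed unknown; τ_1 = 333.8/γ_1.
Leg 2: β = 0.967; γ = 1/√(1 − 0.967²) = 1/√0.06491 = 3.925; τ_2 = 12.24/3.925 = 3.118 μs.
Total proper time: τ_1 + 3.118 = 174.0, so τ_1 = 174.0 − 3.118 = 170.9 μs.
γ_1 = 333.8/170.9 = 1.953; β = √(1 − 1/γ²) = √0.7379.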